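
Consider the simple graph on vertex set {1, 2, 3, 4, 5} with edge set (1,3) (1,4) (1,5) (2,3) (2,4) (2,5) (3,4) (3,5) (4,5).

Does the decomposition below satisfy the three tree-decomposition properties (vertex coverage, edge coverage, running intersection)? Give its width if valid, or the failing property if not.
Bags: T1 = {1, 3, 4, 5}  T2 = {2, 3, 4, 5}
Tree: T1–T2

Vertex coverage: the bags together contain {1, 2, 3, 4, 5}, the full vertex set. Edge coverage: each edge of G has both endpoints in at least one bag. Running intersection: for every vertex, the bags containing it form a connected subtree. All three properties hold, so this is a valid tree decomposition of width max|bag| − 1 = 3, and hence tw(G) ≤ 3.

Yes; width 3.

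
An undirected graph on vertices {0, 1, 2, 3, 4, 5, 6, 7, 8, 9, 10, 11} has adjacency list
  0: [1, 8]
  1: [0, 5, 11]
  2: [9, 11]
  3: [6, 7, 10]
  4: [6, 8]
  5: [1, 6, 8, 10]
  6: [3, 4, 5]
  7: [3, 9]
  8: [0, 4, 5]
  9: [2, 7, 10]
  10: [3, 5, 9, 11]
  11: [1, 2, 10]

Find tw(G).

A width-3 tree decomposition is:
Bags: B1 = {0, 1, 4, 8}  B2 = {1, 4, 5, 8}  B3 = {1, 4, 5, 6}  B4 = {1, 5, 6, 11}  B5 = {5, 6, 10, 11}  B6 = {3, 6, 10, 11}  B7 = {2, 3, 10, 11}  B8 = {2, 3, 9, 10}  B9 = {2, 3, 7, 9}
Tree: B1–B2, B2–B3, B3–B4, B4–B5, B5–B6, B6–B7, B7–B8, B8–B9
Each bag holds 4 vertices, so the decomposition has width 3, which upper-bounds the treewidth. For the lower bound: the 4 vertex sets {0,4,8}, {1}, {5}, {3,6,10,11} are disjoint, each induces a connected subgraph, and every pair is joined by at least one edge of G. Contracting each set to a single vertex therefore yields K_{4} as a minor, and since treewidth is minor-monotone, tw(G) ≥ tw(K_{4}) = 3. Combining the bounds, tw(G) = 3.

3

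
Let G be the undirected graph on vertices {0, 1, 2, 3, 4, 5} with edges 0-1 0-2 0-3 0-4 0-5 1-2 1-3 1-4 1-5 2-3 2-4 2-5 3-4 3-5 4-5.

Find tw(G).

A width-5 tree decomposition is:
Bags: B1 = {0, 1, 2, 3, 4, 5}
Tree: (single bag)
A single bag containing all 6 vertices is trivially a valid decomposition of width 5. For the lower bound, the 6 vertices {0, 1, 2, 3, 4, 5} are pairwise adjacent, and any tree decomposition puts a clique entirely inside one bag — forcing width ≥ 5. Combining the bounds, tw(G) = 5.

5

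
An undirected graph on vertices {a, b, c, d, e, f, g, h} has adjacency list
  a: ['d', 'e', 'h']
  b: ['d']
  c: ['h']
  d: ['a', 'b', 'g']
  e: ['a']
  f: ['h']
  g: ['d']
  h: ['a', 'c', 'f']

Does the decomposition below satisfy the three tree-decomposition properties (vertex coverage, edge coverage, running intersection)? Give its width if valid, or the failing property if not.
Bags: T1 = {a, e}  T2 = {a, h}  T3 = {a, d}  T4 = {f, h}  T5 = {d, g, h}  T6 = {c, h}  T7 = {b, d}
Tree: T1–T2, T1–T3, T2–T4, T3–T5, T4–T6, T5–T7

A tree decomposition must satisfy three properties: every vertex lies in some bag; for every edge, both endpoints lie together in some bag; and for every vertex, the bags containing it form a connected subtree. Here bags containing vertex h are not connected in the tree, so the decomposition is invalid.

No — bags containing vertex h are not connected in the tree.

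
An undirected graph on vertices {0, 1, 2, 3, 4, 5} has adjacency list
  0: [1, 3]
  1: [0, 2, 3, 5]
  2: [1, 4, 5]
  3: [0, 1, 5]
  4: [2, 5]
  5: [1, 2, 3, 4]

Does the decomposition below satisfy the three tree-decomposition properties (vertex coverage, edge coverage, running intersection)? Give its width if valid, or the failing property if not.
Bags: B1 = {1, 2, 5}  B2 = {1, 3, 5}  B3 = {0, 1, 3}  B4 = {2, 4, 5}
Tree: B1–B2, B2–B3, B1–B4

Yes; width 2.

Every vertex of G appears in some bag (union = {0, 1, 2, 3, 4, 5}); every edge is covered by a bag; and for each vertex v the set of bags containing v is connected in the bag tree. The decomposition is therefore valid. The largest bag has 3 vertices, so the width is 2.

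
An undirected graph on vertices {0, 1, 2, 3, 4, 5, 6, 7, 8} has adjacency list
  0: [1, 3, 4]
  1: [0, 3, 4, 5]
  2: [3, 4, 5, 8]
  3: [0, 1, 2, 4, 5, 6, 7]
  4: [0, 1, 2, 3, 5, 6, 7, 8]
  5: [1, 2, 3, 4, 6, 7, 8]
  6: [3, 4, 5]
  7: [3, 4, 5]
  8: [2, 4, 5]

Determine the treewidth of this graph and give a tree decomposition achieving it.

Treewidth 3.
One optimal decomposition is:
Bags: B1 = {3, 4, 5, 6}  B2 = {2, 3, 4, 5}  B3 = {1, 3, 4, 5}  B4 = {0, 1, 3, 4}  B5 = {3, 4, 5, 7}  B6 = {2, 4, 5, 8}
Tree: B1–B2, B2–B3, B3–B4, B1–B5, B2–B6

Each bag holds 4 vertices, so the decomposition has width 3, which upper-bounds the treewidth. For the lower bound, the 4 vertices {2, 4, 5, 8} are pairwise adjacent, and any tree decomposition puts a clique entirely inside one bag — forcing width ≥ 3. Combining the bounds, tw(G) = 3.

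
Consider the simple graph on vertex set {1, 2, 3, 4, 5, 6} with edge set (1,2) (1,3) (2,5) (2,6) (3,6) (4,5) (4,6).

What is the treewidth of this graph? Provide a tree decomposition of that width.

Each bag holds 3 vertices, so the decomposition has width 2, which upper-bounds the treewidth. For the lower bound, G contains the cycle 5–4–6–2–5, so G is not a forest; only forests have treewidth ≤ 1, hence tw(G) ≥ 2. Therefore the treewidth is 2.

Treewidth 2.
One optimal decomposition is:
Bags: B1 = {2, 4, 5}  B2 = {2, 4, 6}  B3 = {1, 2, 6}  B4 = {1, 3, 6}
Tree: B1–B2, B2–B3, B3–B4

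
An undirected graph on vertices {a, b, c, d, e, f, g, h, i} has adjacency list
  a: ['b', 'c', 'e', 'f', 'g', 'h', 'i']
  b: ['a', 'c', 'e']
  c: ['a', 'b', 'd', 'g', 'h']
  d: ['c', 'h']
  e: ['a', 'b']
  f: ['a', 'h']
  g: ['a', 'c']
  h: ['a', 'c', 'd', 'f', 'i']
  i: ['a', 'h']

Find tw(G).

A width-2 tree decomposition is:
Bags: B1 = {a, f, h}  B2 = {a, c, h}  B3 = {a, h, i}  B4 = {a, b, c}  B5 = {c, d, h}  B6 = {a, c, g}  B7 = {a, b, e}
Tree: B1–B2, B1–B3, B2–B4, B2–B5, B2–B6, B4–B7
Every bag has size at most 3, so the width is 3 − 1 = 2 and tw(G) ≤ 2. Conversely, {c, d, h} is a clique of size 3, and the vertices of any clique must share a bag in every tree decomposition; so some bag has ≥ 3 vertices and tw(G) ≥ 2. Combining the bounds, tw(G) = 2.

2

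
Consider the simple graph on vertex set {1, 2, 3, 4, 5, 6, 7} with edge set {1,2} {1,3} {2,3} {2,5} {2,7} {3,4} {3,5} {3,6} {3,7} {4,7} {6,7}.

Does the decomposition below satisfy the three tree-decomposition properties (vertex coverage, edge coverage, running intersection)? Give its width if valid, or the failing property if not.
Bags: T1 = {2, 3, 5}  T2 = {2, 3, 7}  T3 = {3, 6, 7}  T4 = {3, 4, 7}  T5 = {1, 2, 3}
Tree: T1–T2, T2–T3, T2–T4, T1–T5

Every vertex of G appears in some bag (union = {1, 2, 3, 4, 5, 6, 7}); every edge is covered by a bag; and for each vertex v the set of bags containing v is connected in the bag tree. The decomposition is therefore valid. The largest bag has 3 vertices, so the width is 2.

Yes; width 2.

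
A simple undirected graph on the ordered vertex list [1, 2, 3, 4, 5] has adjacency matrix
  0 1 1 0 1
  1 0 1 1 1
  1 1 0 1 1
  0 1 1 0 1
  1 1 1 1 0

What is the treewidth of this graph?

A width-3 tree decomposition is:
Bags: B1 = {2, 3, 4, 5}  B2 = {1, 2, 3, 5}
Tree: B1–B2
Each bag holds 4 vertices, so the decomposition has width 3, which upper-bounds the treewidth. For the lower bound, the 4 vertices {1, 2, 3, 5} are pairwise adjacent, and any tree decomposition puts a clique entirely inside one bag — forcing width ≥ 3. Hence tw(G) = 3 exactly.

3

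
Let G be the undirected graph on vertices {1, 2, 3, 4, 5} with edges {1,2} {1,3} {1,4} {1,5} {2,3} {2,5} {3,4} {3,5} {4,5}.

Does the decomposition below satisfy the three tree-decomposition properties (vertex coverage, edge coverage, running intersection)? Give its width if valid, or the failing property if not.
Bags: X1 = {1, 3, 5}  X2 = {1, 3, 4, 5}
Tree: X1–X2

A tree decomposition must satisfy three properties: every vertex lies in some bag; for every edge, both endpoints lie together in some bag; and for every vertex, the bags containing it form a connected subtree. Here vertex 2 appears in no bag, so the decomposition is invalid.

No — vertex 2 appears in no bag.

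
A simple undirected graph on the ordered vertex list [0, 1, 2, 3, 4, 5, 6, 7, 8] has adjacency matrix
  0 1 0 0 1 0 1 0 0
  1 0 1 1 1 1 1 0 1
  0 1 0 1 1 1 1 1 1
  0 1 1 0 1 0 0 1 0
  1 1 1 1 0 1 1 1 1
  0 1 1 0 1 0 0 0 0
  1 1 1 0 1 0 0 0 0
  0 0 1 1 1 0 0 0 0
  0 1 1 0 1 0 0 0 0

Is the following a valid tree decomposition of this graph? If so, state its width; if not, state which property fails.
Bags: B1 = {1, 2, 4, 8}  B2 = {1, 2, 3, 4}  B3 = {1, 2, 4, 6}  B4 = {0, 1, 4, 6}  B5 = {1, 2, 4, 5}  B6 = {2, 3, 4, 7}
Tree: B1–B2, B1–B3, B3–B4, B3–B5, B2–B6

Vertex coverage: the bags together contain {0, 1, 2, 3, 4, 5, 6, 7, 8}, the full vertex set. Edge coverage: each edge of G has both endpoints in at least one bag. Running intersection: for every vertex, the bags containing it form a connected subtree. All three properties hold, so this is a valid tree decomposition of width max|bag| − 1 = 3, and hence tw(G) ≤ 3.

Yes; width 3.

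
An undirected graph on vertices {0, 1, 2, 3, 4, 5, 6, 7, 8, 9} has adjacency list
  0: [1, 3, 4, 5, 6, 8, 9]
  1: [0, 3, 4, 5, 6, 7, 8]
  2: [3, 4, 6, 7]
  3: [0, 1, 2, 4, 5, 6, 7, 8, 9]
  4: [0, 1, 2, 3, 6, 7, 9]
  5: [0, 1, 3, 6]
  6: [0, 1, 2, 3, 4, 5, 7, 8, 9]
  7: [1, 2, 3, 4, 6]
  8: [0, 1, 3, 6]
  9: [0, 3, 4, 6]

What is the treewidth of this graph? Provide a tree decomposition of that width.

The largest bag has 5 vertices, giving width 4; this decomposition certifies tw(G) ≤ 4. On the other hand G contains the 5-clique {0, 1, 3, 6, 8}. A clique must lie in a single bag of any decomposition, so no decomposition can have width below 4. Combining the bounds, tw(G) = 4.

Treewidth 4.
One such decomposition:
Bags: B1 = {0, 1, 3, 5, 6}  B2 = {0, 1, 3, 6, 8}  B3 = {0, 1, 3, 4, 6}  B4 = {0, 3, 4, 6, 9}  B5 = {1, 3, 4, 6, 7}  B6 = {2, 3, 4, 6, 7}
Tree: B1–B2, B2–B3, B3–B4, B3–B5, B5–B6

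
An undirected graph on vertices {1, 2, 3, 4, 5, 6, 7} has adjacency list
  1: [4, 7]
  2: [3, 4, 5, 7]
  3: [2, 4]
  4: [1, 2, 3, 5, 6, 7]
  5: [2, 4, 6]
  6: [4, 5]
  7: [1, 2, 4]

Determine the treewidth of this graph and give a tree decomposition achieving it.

Treewidth 2.
One optimal decomposition is:
Bags: B1 = {2, 4, 5}  B2 = {2, 4, 7}  B3 = {4, 5, 6}  B4 = {1, 4, 7}  B5 = {2, 3, 4}
Tree: B1–B2, B1–B3, B2–B4, B1–B5

Each bag holds 3 vertices, so the decomposition has width 2, which upper-bounds the treewidth. Conversely, {1, 4, 7} is a clique of size 3, and the vertices of any clique must share a bag in every tree decomposition; so some bag has ≥ 3 vertices and tw(G) ≥ 2. Combining the bounds, tw(G) = 2.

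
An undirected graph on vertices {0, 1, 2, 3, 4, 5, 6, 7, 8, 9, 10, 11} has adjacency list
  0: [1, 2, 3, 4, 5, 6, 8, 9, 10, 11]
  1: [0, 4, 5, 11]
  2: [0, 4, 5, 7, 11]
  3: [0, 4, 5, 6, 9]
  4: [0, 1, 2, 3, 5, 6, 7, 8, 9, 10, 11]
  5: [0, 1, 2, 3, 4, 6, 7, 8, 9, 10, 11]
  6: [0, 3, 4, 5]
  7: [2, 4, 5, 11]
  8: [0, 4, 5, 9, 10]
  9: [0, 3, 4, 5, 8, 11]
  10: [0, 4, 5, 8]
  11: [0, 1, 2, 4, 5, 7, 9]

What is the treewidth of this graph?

4

A width-4 tree decomposition is:
Bags: B1 = {0, 4, 5, 9, 11}  B2 = {0, 3, 4, 5, 9}  B3 = {0, 2, 4, 5, 11}  B4 = {0, 4, 5, 8, 9}  B5 = {0, 1, 4, 5, 11}  B6 = {0, 4, 5, 8, 10}  B7 = {0, 3, 4, 5, 6}  B8 = {2, 4, 5, 7, 11}
Tree: B1–B2, B1–B3, B1–B4, B3–B5, B4–B6, B2–B7, B3–B8
Every bag has size at most 5, so the width is 5 − 1 = 4 and tw(G) ≤ 4. For the lower bound, the 5 vertices {0, 1, 4, 5, 11} are pairwise adjacent, and any tree decomposition puts a clique entirely inside one bag — forcing width ≥ 4. Therefore the treewidth is 4.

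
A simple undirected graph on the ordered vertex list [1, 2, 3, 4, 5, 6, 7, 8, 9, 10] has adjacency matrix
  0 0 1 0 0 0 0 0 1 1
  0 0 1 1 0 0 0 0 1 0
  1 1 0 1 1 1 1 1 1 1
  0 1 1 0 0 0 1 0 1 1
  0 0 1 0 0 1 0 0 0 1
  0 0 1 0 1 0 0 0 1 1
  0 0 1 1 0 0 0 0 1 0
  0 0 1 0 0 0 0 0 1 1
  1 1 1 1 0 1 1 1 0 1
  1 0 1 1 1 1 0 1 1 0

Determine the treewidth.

3

A width-3 tree decomposition is:
Bags: B1 = {3, 6, 9, 10}  B2 = {3, 8, 9, 10}  B3 = {3, 4, 9, 10}  B4 = {3, 4, 7, 9}  B5 = {3, 5, 6, 10}  B6 = {2, 3, 4, 9}  B7 = {1, 3, 9, 10}
Tree: B1–B2, B2–B3, B3–B4, B1–B5, B4–B6, B2–B7
Each bag holds 4 vertices, so the decomposition has width 3, which upper-bounds the treewidth. For the lower bound, the 4 vertices {2, 3, 4, 9} are pairwise adjacent, and any tree decomposition puts a clique entirely inside one bag — forcing width ≥ 3. Hence tw(G) = 3 exactly.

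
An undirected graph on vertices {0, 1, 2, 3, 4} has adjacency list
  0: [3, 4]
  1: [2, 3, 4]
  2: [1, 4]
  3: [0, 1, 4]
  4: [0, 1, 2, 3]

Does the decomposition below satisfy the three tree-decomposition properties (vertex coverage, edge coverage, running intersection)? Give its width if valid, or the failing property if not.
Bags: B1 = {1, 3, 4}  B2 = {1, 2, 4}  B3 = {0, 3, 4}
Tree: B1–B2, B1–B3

Yes; width 2.

Vertex coverage: the bags together contain {0, 1, 2, 3, 4}, the full vertex set. Edge coverage: each edge of G has both endpoints in at least one bag. Running intersection: for every vertex, the bags containing it form a connected subtree. All three properties hold, so this is a valid tree decomposition of width max|bag| − 1 = 2, and hence tw(G) ≤ 2.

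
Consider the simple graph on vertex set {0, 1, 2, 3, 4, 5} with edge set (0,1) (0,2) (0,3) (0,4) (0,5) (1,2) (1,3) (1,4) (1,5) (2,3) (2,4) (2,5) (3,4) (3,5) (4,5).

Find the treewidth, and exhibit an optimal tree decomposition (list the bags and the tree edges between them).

Treewidth 5.
Bags: B1 = {0, 1, 2, 3, 4, 5}
Tree: (single bag)

A single bag containing all 6 vertices is trivially a valid decomposition of width 5. On the other hand G contains the 6-clique {0, 1, 2, 3, 4, 5}. A clique must lie in a single bag of any decomposition, so no decomposition can have width below 5. Hence tw(G) = 5 exactly.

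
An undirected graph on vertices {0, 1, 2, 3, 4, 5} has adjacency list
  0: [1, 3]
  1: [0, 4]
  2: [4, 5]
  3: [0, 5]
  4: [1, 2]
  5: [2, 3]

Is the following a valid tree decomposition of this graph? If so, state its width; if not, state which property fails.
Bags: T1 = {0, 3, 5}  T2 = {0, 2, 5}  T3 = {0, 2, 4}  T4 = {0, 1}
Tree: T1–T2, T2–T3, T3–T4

No — edge (4,1) lies in no bag.

A tree decomposition must satisfy three properties: every vertex lies in some bag; for every edge, both endpoints lie together in some bag; and for every vertex, the bags containing it form a connected subtree. Here edge (4,1) lies in no bag, so the decomposition is invalid.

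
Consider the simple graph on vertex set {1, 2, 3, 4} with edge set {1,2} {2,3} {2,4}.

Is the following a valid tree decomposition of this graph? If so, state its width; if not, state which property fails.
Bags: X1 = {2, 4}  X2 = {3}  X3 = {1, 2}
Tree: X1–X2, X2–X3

A tree decomposition must satisfy three properties: every vertex lies in some bag; for every edge, both endpoints lie together in some bag; and for every vertex, the bags containing it form a connected subtree. Here edge (2,3) lies in no bag, so the decomposition is invalid.

No — edge (2,3) lies in no bag.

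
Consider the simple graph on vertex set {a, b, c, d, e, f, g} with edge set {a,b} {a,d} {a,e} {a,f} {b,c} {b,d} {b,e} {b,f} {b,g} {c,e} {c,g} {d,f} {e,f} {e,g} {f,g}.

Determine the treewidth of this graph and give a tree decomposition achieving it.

Treewidth 3.
Bags: B1 = {a, b, e, f}  B2 = {a, b, d, f}  B3 = {b, e, f, g}  B4 = {b, c, e, g}
Tree: B1–B2, B1–B3, B3–B4

Each bag holds 4 vertices, so the decomposition has width 3, which upper-bounds the treewidth. On the other hand G contains the 4-clique {b, c, e, g}. A clique must lie in a single bag of any decomposition, so no decomposition can have width below 3. Combining the bounds, tw(G) = 3.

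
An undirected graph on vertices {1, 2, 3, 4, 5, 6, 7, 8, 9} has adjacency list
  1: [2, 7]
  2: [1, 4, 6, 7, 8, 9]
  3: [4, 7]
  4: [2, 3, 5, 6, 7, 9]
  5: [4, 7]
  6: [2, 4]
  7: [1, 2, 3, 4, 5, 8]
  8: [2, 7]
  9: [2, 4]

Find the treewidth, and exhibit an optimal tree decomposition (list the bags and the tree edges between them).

Treewidth 2.
One optimal decomposition is:
Bags: B1 = {2, 4, 7}  B2 = {1, 2, 7}  B3 = {2, 4, 9}  B4 = {3, 4, 7}  B5 = {4, 5, 7}  B6 = {2, 7, 8}  B7 = {2, 4, 6}
Tree: B1–B2, B1–B3, B1–B4, B1–B5, B2–B6, B1–B7

Every bag has size at most 3, so the width is 3 − 1 = 2 and tw(G) ≤ 2. For the lower bound, the 3 vertices {2, 7, 8} are pairwise adjacent, and any tree decomposition puts a clique entirely inside one bag — forcing width ≥ 2. Combining the bounds, tw(G) = 2.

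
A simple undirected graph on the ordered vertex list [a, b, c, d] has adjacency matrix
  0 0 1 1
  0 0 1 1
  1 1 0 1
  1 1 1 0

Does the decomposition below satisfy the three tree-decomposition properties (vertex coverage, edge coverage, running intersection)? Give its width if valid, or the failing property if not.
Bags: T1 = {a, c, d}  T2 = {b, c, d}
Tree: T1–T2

Yes; width 2.

Every vertex of G appears in some bag (union = {a, b, c, d}); every edge is covered by a bag; and for each vertex v the set of bags containing v is connected in the bag tree. The decomposition is therefore valid. The largest bag has 3 vertices, so the width is 2.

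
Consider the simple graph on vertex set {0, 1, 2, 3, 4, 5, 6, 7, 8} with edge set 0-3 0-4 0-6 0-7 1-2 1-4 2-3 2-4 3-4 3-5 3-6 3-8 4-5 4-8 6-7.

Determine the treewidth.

2

A width-2 tree decomposition is:
Bags: B1 = {0, 3, 6}  B2 = {0, 3, 4}  B3 = {3, 4, 5}  B4 = {0, 6, 7}  B5 = {3, 4, 8}  B6 = {2, 3, 4}  B7 = {1, 2, 4}
Tree: B1–B2, B2–B3, B1–B4, B3–B5, B3–B6, B6–B7
The largest bag has 3 vertices, giving width 2; this decomposition certifies tw(G) ≤ 2. On the other hand G contains the 3-clique {1, 2, 4}. A clique must lie in a single bag of any decomposition, so no decomposition can have width below 2. Hence tw(G) = 2 exactly.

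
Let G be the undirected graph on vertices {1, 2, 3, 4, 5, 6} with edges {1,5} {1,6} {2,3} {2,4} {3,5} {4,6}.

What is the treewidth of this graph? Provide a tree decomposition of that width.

Treewidth 2.
One optimal decomposition is:
Bags: B1 = {1, 5, 6}  B2 = {3, 5, 6}  B3 = {2, 3, 6}  B4 = {2, 4, 6}
Tree: B1–B2, B2–B3, B3–B4

Each bag holds 3 vertices, so the decomposition has width 2, which upper-bounds the treewidth. Since 6–1–5–3–2–4–6 is a cycle in G, G is not acyclic. Forests are exactly the graphs of treewidth ≤ 1, so tw(G) ≥ 2. Therefore the treewidth is 2.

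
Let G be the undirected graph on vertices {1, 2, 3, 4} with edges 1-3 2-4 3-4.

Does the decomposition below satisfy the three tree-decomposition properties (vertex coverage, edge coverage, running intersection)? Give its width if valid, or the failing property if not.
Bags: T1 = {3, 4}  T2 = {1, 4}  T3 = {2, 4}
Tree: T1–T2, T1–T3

A tree decomposition must satisfy three properties: every vertex lies in some bag; for every edge, both endpoints lie together in some bag; and for every vertex, the bags containing it form a connected subtree. Here edge (3,1) lies in no bag, so the decomposition is invalid.

No — edge (3,1) lies in no bag.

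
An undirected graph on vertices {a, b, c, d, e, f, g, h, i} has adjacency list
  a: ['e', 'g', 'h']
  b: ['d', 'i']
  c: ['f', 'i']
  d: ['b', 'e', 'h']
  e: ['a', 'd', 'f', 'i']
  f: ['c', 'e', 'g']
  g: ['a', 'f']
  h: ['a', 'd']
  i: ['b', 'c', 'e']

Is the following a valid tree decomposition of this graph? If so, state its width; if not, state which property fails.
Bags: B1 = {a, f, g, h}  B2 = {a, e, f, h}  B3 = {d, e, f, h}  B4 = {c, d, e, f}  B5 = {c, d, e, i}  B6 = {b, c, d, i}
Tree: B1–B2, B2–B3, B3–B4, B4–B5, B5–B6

Checking the three conditions: (i) the bags cover all of {a, b, c, d, e, f, g, h, i}; (ii) for each edge, some bag contains both endpoints; (iii) the bags containing any fixed vertex form a subtree. All hold, so the decomposition is valid with width 4 − 1 = 3.

Yes; width 3.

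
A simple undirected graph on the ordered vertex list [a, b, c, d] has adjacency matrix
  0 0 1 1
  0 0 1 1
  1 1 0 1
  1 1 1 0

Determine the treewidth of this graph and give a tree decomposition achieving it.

Treewidth 2.
One optimal decomposition is:
Bags: B1 = {a, c, d}  B2 = {b, c, d}
Tree: B1–B2

Every bag has size at most 3, so the width is 3 − 1 = 2 and tw(G) ≤ 2. On the other hand G contains the 3-clique {a, c, d}. A clique must lie in a single bag of any decomposition, so no decomposition can have width below 2. Therefore the treewidth is 2.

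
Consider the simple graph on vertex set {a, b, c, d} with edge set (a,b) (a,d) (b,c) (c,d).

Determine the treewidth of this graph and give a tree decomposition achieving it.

Treewidth 2.
One optimal decomposition is:
Bags: B1 = {a, c, d}  B2 = {a, b, c}
Tree: B1–B2

Each bag holds 3 vertices, so the decomposition has width 2, which upper-bounds the treewidth. Since a–d–c–b–a is a cycle in G, G is not acyclic. Forests are exactly the graphs of treewidth ≤ 1, so tw(G) ≥ 2. Hence tw(G) = 2 exactly.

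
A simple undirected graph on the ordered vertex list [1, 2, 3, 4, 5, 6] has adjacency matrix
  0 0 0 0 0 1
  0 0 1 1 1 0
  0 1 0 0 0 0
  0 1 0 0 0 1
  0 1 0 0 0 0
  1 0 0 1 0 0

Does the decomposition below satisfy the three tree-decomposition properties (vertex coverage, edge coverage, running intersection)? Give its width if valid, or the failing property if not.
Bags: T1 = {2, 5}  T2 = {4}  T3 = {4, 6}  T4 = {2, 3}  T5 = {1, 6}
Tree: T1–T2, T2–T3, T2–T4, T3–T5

A tree decomposition must satisfy three properties: every vertex lies in some bag; for every edge, both endpoints lie together in some bag; and for every vertex, the bags containing it form a connected subtree. Here edge (2,4) lies in no bag, so the decomposition is invalid.

No — edge (2,4) lies in no bag.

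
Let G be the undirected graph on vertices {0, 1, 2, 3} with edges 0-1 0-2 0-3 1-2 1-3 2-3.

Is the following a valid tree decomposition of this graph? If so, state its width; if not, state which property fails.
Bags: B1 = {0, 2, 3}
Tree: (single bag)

No — vertex 1 appears in no bag.

A tree decomposition must satisfy three properties: every vertex lies in some bag; for every edge, both endpoints lie together in some bag; and for every vertex, the bags containing it form a connected subtree. Here vertex 1 appears in no bag, so the decomposition is invalid.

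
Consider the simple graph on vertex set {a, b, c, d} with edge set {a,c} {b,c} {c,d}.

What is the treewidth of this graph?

1

A width-1 tree decomposition is:
Bags: B1 = {c, d}  B2 = {a, c}  B3 = {b, c}
Tree: B1–B2, B2–B3
The largest bag has 2 vertices, giving width 1; this decomposition certifies tw(G) ≤ 1. Since G has at least one edge (e.g. c–d), it is not an edgeless graph, so tw(G) ≥ 1. Hence tw(G) = 1 exactly.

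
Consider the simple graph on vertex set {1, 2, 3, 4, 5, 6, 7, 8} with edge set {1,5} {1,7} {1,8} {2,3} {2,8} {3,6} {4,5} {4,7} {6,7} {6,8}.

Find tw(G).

A width-2 tree decomposition is:
Bags: B1 = {4, 5, 7}  B2 = {1, 5, 7}  B3 = {1, 6, 7}  B4 = {1, 6, 8}  B5 = {3, 6, 8}  B6 = {2, 3, 8}
Tree: B1–B2, B2–B3, B3–B4, B4–B5, B5–B6
Every bag has size at most 3, so the width is 3 − 1 = 2 and tw(G) ≤ 2. Since 4–5–1–7–4 is a cycle in G, G is not acyclic. Forests are exactly the graphs of treewidth ≤ 1, so tw(G) ≥ 2. The upper and lower bounds meet at 2, so that is the treewidth.

2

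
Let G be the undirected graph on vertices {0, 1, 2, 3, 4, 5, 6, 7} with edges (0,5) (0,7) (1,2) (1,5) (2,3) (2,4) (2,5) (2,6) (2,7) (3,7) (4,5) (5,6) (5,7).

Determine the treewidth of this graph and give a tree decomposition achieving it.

Treewidth 2.
One optimal decomposition is:
Bags: B1 = {2, 5, 7}  B2 = {2, 3, 7}  B3 = {1, 2, 5}  B4 = {0, 5, 7}  B5 = {2, 4, 5}  B6 = {2, 5, 6}
Tree: B1–B2, B1–B3, B1–B4, B3–B5, B5–B6

The largest bag has 3 vertices, giving width 2; this decomposition certifies tw(G) ≤ 2. Conversely, {0, 5, 7} is a clique of size 3, and the vertices of any clique must share a bag in every tree decomposition; so some bag has ≥ 3 vertices and tw(G) ≥ 2. The upper and lower bounds meet at 2, so that is the treewidth.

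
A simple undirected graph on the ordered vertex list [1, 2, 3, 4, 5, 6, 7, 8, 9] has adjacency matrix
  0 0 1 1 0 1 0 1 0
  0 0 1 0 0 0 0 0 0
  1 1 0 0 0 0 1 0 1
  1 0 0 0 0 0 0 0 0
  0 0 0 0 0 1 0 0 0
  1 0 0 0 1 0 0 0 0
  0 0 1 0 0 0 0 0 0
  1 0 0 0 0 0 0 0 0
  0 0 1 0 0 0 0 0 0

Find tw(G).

1

A width-1 tree decomposition is:
Bags: B1 = {1, 6}  B2 = {1, 3}  B3 = {1, 4}  B4 = {2, 3}  B5 = {3, 7}  B6 = {5, 6}  B7 = {3, 9}  B8 = {1, 8}
Tree: B1–B2, B2–B3, B2–B4, B2–B5, B1–B6, B4–B7, B2–B8
Every bag has size at most 2, so the width is 2 − 1 = 1 and tw(G) ≤ 1. Since G has at least one edge (e.g. 1–6), it is not an edgeless graph, so tw(G) ≥ 1. Hence tw(G) = 1 exactly.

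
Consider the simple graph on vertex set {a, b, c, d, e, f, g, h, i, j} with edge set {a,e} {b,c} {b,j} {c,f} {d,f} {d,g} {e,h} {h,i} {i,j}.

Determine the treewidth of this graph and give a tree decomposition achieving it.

Treewidth 1.
One such decomposition:
Bags: B1 = {d, g}  B2 = {d, f}  B3 = {c, f}  B4 = {b, c}  B5 = {b, j}  B6 = {i, j}  B7 = {h, i}  B8 = {e, h}  B9 = {a, e}
Tree: B1–B2, B2–B3, B3–B4, B4–B5, B5–B6, B6–B7, B7–B8, B8–B9

Every bag has size at most 2, so the width is 2 − 1 = 1 and tw(G) ≤ 1. G has an edge, so its treewidth is at least 1. Combining the bounds, tw(G) = 1.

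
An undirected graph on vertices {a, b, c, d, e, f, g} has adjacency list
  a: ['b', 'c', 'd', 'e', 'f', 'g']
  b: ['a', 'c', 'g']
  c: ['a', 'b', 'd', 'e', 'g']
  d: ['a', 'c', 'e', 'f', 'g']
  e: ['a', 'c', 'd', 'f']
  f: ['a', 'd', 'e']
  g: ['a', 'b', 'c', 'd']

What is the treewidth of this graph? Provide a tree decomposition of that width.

Each bag holds 4 vertices, so the decomposition has width 3, which upper-bounds the treewidth. Conversely, {a, c, d, g} is a clique of size 4, and the vertices of any clique must share a bag in every tree decomposition; so some bag has ≥ 4 vertices and tw(G) ≥ 3. Therefore the treewidth is 3.

Treewidth 3.
Bags: B1 = {a, c, d, g}  B2 = {a, c, d, e}  B3 = {a, d, e, f}  B4 = {a, b, c, g}
Tree: B1–B2, B2–B3, B1–B4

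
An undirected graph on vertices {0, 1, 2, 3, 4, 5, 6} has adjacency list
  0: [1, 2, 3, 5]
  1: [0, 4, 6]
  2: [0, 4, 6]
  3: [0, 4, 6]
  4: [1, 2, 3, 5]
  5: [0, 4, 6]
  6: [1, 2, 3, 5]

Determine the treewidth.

3

A width-3 tree decomposition is:
Bags: B1 = {0, 1, 4, 6}  B2 = {0, 2, 4, 6}  B3 = {0, 3, 4, 6}  B4 = {0, 4, 5, 6}
Tree: B1–B2, B2–B3, B3–B4
Each bag holds 4 vertices, so the decomposition has width 3, which upper-bounds the treewidth. For the lower bound: the 4 vertex sets {1,6}, {2,4}, {0}, {3} are disjoint, each induces a connected subgraph, and every pair is joined by at least one edge of G. Contracting each set to a single vertex therefore yields K_{4} as a minor, and since treewidth is minor-monotone, tw(G) ≥ tw(K_{4}) = 3. The upper and lower bounds meet at 3, so that is the treewidth.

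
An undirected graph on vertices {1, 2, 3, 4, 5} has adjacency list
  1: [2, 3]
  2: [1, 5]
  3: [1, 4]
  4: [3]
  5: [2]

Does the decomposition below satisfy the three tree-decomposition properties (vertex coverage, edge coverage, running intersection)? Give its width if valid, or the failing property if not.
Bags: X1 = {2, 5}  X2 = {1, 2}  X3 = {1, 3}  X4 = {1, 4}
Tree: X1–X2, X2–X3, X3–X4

A tree decomposition must satisfy three properties: every vertex lies in some bag; for every edge, both endpoints lie together in some bag; and for every vertex, the bags containing it form a connected subtree. Here edge (3,4) lies in no bag, so the decomposition is invalid.

No — edge (3,4) lies in no bag.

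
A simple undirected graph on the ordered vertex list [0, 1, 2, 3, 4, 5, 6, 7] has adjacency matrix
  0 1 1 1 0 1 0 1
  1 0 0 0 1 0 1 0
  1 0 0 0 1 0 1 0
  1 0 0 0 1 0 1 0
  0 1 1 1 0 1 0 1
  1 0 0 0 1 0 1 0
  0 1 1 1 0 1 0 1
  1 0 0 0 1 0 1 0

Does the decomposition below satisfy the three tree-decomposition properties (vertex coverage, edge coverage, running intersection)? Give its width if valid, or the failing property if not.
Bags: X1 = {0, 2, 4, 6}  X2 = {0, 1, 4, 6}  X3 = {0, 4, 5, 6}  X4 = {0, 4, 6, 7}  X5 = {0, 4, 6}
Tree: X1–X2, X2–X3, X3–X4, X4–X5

No — vertex 3 appears in no bag.

A tree decomposition must satisfy three properties: every vertex lies in some bag; for every edge, both endpoints lie together in some bag; and for every vertex, the bags containing it form a connected subtree. Here vertex 3 appears in no bag, so the decomposition is invalid.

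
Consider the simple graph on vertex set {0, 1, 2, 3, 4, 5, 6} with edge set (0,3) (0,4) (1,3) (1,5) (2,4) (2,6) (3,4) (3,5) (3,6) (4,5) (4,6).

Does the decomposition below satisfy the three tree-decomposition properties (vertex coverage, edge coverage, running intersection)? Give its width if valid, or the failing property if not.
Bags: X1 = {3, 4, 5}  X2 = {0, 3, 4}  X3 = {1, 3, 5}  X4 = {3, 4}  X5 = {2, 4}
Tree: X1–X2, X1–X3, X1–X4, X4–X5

No — vertex 6 appears in no bag.

A tree decomposition must satisfy three properties: every vertex lies in some bag; for every edge, both endpoints lie together in some bag; and for every vertex, the bags containing it form a connected subtree. Here vertex 6 appears in no bag, so the decomposition is invalid.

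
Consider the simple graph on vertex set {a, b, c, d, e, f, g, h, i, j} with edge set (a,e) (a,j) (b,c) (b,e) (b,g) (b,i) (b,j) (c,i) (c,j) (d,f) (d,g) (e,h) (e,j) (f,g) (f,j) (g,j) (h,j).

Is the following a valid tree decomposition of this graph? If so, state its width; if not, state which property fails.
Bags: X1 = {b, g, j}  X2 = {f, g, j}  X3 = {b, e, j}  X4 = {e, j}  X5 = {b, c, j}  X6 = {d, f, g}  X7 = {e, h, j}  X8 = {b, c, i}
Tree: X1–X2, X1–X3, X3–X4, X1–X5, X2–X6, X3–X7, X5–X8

A tree decomposition must satisfy three properties: every vertex lies in some bag; for every edge, both endpoints lie together in some bag; and for every vertex, the bags containing it form a connected subtree. Here vertex a appears in no bag, so the decomposition is invalid.

No — vertex a appears in no bag.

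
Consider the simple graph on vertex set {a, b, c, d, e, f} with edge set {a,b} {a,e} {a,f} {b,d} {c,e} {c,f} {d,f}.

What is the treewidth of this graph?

A width-2 tree decomposition is:
Bags: B1 = {a, b, d}  B2 = {a, d, f}  B3 = {a, e, f}  B4 = {c, e, f}
Tree: B1–B2, B2–B3, B3–B4
The largest bag has 3 vertices, giving width 2; this decomposition certifies tw(G) ≤ 2. Since b–d–f–a–b is a cycle in G, G is not acyclic. Forests are exactly the graphs of treewidth ≤ 1, so tw(G) ≥ 2. Therefore the treewidth is 2.

2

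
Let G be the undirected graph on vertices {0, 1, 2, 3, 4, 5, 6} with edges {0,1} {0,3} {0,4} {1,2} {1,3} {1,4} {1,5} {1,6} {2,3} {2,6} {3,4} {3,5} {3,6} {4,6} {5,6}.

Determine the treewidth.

3

A width-3 tree decomposition is:
Bags: B1 = {1, 3, 4, 6}  B2 = {0, 1, 3, 4}  B3 = {1, 2, 3, 6}  B4 = {1, 3, 5, 6}
Tree: B1–B2, B1–B3, B1–B4
Each bag holds 4 vertices, so the decomposition has width 3, which upper-bounds the treewidth. On the other hand G contains the 4-clique {0, 1, 3, 4}. A clique must lie in a single bag of any decomposition, so no decomposition can have width below 3. Therefore the treewidth is 3.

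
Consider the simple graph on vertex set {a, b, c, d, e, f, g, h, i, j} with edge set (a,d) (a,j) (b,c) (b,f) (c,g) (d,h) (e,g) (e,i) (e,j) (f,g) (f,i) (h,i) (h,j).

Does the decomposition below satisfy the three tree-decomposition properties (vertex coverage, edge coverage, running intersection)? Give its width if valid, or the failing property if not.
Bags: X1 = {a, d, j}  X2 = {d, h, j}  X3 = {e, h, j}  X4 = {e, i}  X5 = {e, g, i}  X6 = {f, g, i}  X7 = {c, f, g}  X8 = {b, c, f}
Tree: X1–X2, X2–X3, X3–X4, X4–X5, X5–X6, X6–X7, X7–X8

A tree decomposition must satisfy three properties: every vertex lies in some bag; for every edge, both endpoints lie together in some bag; and for every vertex, the bags containing it form a connected subtree. Here edge (h,i) lies in no bag, so the decomposition is invalid.

No — edge (h,i) lies in no bag.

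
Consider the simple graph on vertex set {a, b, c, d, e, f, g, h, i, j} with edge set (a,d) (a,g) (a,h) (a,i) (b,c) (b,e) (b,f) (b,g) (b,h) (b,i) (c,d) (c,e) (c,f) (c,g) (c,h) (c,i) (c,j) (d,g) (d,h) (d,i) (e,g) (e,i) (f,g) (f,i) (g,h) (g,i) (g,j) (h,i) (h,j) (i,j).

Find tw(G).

A width-4 tree decomposition is:
Bags: B1 = {b, c, g, h, i}  B2 = {c, d, g, h, i}  B3 = {a, d, g, h, i}  B4 = {b, c, e, g, i}  B5 = {c, g, h, i, j}  B6 = {b, c, f, g, i}
Tree: B1–B2, B2–B3, B1–B4, B2–B5, B1–B6
The largest bag has 5 vertices, giving width 4; this decomposition certifies tw(G) ≤ 4. On the other hand G contains the 5-clique {b, c, e, g, i}. A clique must lie in a single bag of any decomposition, so no decomposition can have width below 4. Hence tw(G) = 4 exactly.

4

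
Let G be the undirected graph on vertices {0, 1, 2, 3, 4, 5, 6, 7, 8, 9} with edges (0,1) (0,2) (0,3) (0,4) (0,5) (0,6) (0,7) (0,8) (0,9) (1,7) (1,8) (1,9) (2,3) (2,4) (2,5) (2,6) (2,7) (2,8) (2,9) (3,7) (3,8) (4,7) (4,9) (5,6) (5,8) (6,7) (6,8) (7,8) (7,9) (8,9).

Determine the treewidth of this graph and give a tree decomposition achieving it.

The largest bag has 5 vertices, giving width 4; this decomposition certifies tw(G) ≤ 4. Conversely, {0, 1, 7, 8, 9} is a clique of size 5, and the vertices of any clique must share a bag in every tree decomposition; so some bag has ≥ 5 vertices and tw(G) ≥ 4. Combining the bounds, tw(G) = 4.

Treewidth 4.
One optimal decomposition is:
Bags: B1 = {0, 2, 7, 8, 9}  B2 = {0, 2, 6, 7, 8}  B3 = {0, 1, 7, 8, 9}  B4 = {0, 2, 5, 6, 8}  B5 = {0, 2, 3, 7, 8}  B6 = {0, 2, 4, 7, 9}
Tree: B1–B2, B1–B3, B2–B4, B1–B5, B1–B6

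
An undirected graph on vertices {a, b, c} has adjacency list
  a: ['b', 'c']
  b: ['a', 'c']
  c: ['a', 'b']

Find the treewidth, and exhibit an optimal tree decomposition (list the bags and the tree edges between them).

Treewidth 2.
One such decomposition:
Bags: B1 = {a, b, c}
Tree: (single bag)

A single bag containing all 3 vertices is trivially a valid decomposition of width 2. On the other hand G contains the 3-clique {a, b, c}. A clique must lie in a single bag of any decomposition, so no decomposition can have width below 2. The upper and lower bounds meet at 2, so that is the treewidth.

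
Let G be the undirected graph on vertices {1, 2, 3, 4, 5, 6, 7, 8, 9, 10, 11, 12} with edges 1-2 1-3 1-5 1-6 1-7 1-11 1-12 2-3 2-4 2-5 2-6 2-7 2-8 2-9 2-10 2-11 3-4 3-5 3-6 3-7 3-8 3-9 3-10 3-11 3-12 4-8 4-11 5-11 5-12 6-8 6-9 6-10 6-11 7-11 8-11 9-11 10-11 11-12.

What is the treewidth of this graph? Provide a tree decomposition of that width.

Each bag holds 5 vertices, so the decomposition has width 4, which upper-bounds the treewidth. For the lower bound, the 5 vertices {2, 3, 4, 8, 11} are pairwise adjacent, and any tree decomposition puts a clique entirely inside one bag — forcing width ≥ 4. The upper and lower bounds meet at 4, so that is the treewidth.

Treewidth 4.
One optimal decomposition is:
Bags: B1 = {1, 2, 3, 5, 11}  B2 = {1, 2, 3, 6, 11}  B3 = {1, 2, 3, 7, 11}  B4 = {2, 3, 6, 10, 11}  B5 = {2, 3, 6, 9, 11}  B6 = {1, 3, 5, 11, 12}  B7 = {2, 3, 6, 8, 11}  B8 = {2, 3, 4, 8, 11}
Tree: B1–B2, B2–B3, B2–B4, B2–B5, B1–B6, B4–B7, B7–B8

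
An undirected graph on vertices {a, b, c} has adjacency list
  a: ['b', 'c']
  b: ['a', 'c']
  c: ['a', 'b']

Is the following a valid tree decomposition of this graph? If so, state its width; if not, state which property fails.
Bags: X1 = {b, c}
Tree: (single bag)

A tree decomposition must satisfy three properties: every vertex lies in some bag; for every edge, both endpoints lie together in some bag; and for every vertex, the bags containing it form a connected subtree. Here vertex a appears in no bag, so the decomposition is invalid.

No — vertex a appears in no bag.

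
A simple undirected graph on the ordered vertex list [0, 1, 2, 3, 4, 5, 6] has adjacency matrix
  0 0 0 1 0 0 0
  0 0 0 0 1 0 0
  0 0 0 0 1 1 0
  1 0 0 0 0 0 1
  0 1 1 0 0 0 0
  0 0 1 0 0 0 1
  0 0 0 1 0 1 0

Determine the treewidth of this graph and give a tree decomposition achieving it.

Every bag has size at most 2, so the width is 2 − 1 = 1 and tw(G) ≤ 1. Since G has at least one edge (e.g. 1–4), it is not an edgeless graph, so tw(G) ≥ 1. The upper and lower bounds meet at 1, so that is the treewidth.

Treewidth 1.
One optimal decomposition is:
Bags: B1 = {1, 4}  B2 = {2, 4}  B3 = {2, 5}  B4 = {5, 6}  B5 = {3, 6}  B6 = {0, 3}
Tree: B1–B2, B2–B3, B3–B4, B4–B5, B5–B6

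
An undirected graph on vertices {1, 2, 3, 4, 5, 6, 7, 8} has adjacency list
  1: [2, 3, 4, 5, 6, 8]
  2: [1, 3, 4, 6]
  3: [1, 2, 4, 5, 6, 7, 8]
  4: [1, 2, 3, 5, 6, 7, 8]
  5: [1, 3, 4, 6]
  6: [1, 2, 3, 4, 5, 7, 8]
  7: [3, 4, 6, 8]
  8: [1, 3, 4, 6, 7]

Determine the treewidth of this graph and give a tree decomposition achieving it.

The largest bag has 5 vertices, giving width 4; this decomposition certifies tw(G) ≤ 4. For the lower bound, the 5 vertices {1, 3, 4, 6, 8} are pairwise adjacent, and any tree decomposition puts a clique entirely inside one bag — forcing width ≥ 4. Hence tw(G) = 4 exactly.

Treewidth 4.
One optimal decomposition is:
Bags: B1 = {1, 2, 3, 4, 6}  B2 = {1, 3, 4, 6, 8}  B3 = {3, 4, 6, 7, 8}  B4 = {1, 3, 4, 5, 6}
Tree: B1–B2, B2–B3, B1–B4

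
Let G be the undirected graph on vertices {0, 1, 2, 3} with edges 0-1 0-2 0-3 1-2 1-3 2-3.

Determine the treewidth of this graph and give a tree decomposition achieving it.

Treewidth 3.
One such decomposition:
Bags: B1 = {0, 1, 2, 3}
Tree: (single bag)

A single bag containing all 4 vertices is trivially a valid decomposition of width 3. Conversely, {0, 1, 2, 3} is a clique of size 4, and the vertices of any clique must share a bag in every tree decomposition; so some bag has ≥ 4 vertices and tw(G) ≥ 3. The upper and lower bounds meet at 3, so that is the treewidth.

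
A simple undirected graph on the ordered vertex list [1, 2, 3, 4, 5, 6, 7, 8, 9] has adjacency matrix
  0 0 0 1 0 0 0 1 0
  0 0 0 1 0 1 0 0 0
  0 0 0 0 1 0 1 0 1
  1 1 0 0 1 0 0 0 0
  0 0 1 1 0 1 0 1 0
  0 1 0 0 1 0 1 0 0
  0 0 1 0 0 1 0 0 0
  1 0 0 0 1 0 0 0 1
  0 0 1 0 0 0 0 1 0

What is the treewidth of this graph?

A width-3 tree decomposition is:
Bags: B1 = {2, 4, 6, 7}  B2 = {4, 5, 6, 7}  B3 = {3, 4, 5, 7}  B4 = {1, 3, 4, 5}  B5 = {1, 3, 5, 8}  B6 = {1, 3, 8, 9}
Tree: B1–B2, B2–B3, B3–B4, B4–B5, B5–B6
The largest bag has 4 vertices, giving width 3; this decomposition certifies tw(G) ≤ 3. For the lower bound: the 4 vertex sets {2,6,7}, {4}, {5}, {1,3,8,9} are disjoint, each induces a connected subgraph, and every pair is joined by at least one edge of G. Contracting each set to a single vertex therefore yields K_{4} as a minor, and since treewidth is minor-monotone, tw(G) ≥ tw(K_{4}) = 3. Hence tw(G) = 3 exactly.

3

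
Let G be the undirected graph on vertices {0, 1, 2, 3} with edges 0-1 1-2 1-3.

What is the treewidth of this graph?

A width-1 tree decomposition is:
Bags: B1 = {1, 3}  B2 = {0, 1}  B3 = {1, 2}
Tree: B1–B2, B2–B3
The largest bag has 2 vertices, giving width 1; this decomposition certifies tw(G) ≤ 1. Since G has at least one edge (e.g. 3–1), it is not an edgeless graph, so tw(G) ≥ 1. Combining the bounds, tw(G) = 1.

1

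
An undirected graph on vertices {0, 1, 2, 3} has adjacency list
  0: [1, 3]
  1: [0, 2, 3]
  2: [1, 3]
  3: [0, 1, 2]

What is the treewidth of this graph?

2

A width-2 tree decomposition is:
Bags: B1 = {0, 1, 3}  B2 = {1, 2, 3}
Tree: B1–B2
Every bag has size at most 3, so the width is 3 − 1 = 2 and tw(G) ≤ 2. For the lower bound, the 3 vertices {0, 1, 3} are pairwise adjacent, and any tree decomposition puts a clique entirely inside one bag — forcing width ≥ 2. Hence tw(G) = 2 exactly.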